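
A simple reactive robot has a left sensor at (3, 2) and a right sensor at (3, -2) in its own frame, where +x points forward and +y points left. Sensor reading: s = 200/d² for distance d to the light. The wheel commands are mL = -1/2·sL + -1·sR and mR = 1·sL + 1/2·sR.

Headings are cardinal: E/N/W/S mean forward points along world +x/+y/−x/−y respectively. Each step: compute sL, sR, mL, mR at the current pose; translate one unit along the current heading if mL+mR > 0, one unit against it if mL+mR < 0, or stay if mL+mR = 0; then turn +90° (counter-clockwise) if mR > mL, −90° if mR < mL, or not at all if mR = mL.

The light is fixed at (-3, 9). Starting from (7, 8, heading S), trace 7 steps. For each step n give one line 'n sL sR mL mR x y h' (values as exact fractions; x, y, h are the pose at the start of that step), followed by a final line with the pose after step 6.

0 5/4 5/2 -25/8 5/2 7 8 S
1 200/173 200/173 -300/173 300/173 7 9 E
2 200/73 200/153 -29900/11169 37900/11169 7 9 N
3 4 100/29 -158/29 166/29 7 10 W
4 8/5 200/53 -1212/265 924/265 6 10 S
5 5/4 25/18 -145/72 35/18 6 11 E
6 200/61 8/5 -988/305 1244/305 5 11 N
final 5 12 W

n=0: pose=(7,8,S); sL=5/4, sR=5/2; mL=-25/8, mR=5/2; mL+mR=-5/8 → advance -1; mR−mL=45/8 → turn +1·90°
n=1: pose=(7,9,E); sL=200/173, sR=200/173; mL=-300/173, mR=300/173; mL+mR=0 → advance +0; mR−mL=600/173 → turn +1·90°
n=2: pose=(7,9,N); sL=200/73, sR=200/153; mL=-29900/11169, mR=37900/11169; mL+mR=8000/11169 → advance +1; mR−mL=22600/3723 → turn +1·90°
n=3: pose=(7,10,W); sL=4, sR=100/29; mL=-158/29, mR=166/29; mL+mR=8/29 → advance +1; mR−mL=324/29 → turn +1·90°
n=4: pose=(6,10,S); sL=8/5, sR=200/53; mL=-1212/265, mR=924/265; mL+mR=-288/265 → advance -1; mR−mL=2136/265 → turn +1·90°
n=5: pose=(6,11,E); sL=5/4, sR=25/18; mL=-145/72, mR=35/18; mL+mR=-5/72 → advance -1; mR−mL=95/24 → turn +1·90°
n=6: pose=(5,11,N); sL=200/61, sR=8/5; mL=-988/305, mR=1244/305; mL+mR=256/305 → advance +1; mR−mL=2232/305 → turn +1·90°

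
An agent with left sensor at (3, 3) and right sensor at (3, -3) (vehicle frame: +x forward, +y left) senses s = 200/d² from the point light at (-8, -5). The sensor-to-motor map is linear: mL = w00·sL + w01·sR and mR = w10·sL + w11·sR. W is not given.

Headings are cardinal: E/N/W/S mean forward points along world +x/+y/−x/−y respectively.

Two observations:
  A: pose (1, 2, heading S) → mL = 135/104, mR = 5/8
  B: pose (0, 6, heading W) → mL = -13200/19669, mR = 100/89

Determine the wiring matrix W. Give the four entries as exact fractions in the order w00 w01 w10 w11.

obs A: pose=(1,2,S) → sL=5/4, sR=50/13, mL=135/104, mR=5/8
obs B: pose=(0,6,W) → sL=200/89, sR=200/221, mL=-13200/19669, mR=100/89
sensor matrix S = [[5/4, 50/13], [200/89, 200/221]]; det S = -147750/19669
solve [mL_A; mL_B] = S·[w00; w01] and [mR_A; mR_B] = S·[w10; w11]:
  w00 = -1/2, w01 = 1/2, w10 = 1/2, w11 = 0

-1/2 1/2 1/2 0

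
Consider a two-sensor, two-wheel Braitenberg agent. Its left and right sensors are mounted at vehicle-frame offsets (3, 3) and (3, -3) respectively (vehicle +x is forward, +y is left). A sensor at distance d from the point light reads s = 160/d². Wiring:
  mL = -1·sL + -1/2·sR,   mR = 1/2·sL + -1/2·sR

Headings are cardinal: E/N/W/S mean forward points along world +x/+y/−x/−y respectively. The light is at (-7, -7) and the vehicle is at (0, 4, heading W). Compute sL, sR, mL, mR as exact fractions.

2 40/53 -126/53 33/53

left sensor world pos  = (-3, 1); dL² = 80
right sensor world pos = (-3, 7); dR² = 212
sL = 160/80 = 2
sR = 160/212 = 40/53
mL = -1·sL + -1/2·sR = -126/53
mR = 1/2·sL + -1/2·sR = 33/53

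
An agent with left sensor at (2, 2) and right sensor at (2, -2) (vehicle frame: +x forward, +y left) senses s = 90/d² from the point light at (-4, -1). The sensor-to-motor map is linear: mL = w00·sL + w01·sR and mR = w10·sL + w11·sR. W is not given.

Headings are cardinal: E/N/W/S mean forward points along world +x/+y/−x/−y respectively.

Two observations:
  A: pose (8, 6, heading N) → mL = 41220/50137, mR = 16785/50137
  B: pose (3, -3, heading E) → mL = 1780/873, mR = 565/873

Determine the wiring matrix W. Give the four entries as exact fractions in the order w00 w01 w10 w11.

obs A: pose=(8,6,N) → sL=90/181, sR=90/277, mL=41220/50137, mR=16785/50137
obs B: pose=(3,-3,E) → sL=10/9, sR=90/97, mL=1780/873, mR=565/873
sensor matrix S = [[90/181, 90/277], [10/9, 90/97]]; det S = 488000/4863289
solve [mL_A; mL_B] = S·[w00; w01] and [mR_A; mR_B] = S·[w10; w11]:
  w00 = 1, w01 = 1, w10 = 1, w11 = -1/2

1 1 1 -1/2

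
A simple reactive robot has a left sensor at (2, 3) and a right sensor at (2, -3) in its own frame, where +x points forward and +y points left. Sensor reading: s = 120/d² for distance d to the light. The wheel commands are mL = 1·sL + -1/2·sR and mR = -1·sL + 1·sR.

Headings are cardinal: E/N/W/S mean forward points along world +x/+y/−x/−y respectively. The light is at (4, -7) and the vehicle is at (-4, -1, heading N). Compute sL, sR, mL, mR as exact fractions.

24/37 120/89 -84/3293 2304/3293

left sensor world pos  = (-7, 1); dL² = 185
right sensor world pos = (-1, 1); dR² = 89
sL = 120/185 = 24/37
sR = 120/89 = 120/89
mL = 1·sL + -1/2·sR = -84/3293
mR = -1·sL + 1·sR = 2304/3293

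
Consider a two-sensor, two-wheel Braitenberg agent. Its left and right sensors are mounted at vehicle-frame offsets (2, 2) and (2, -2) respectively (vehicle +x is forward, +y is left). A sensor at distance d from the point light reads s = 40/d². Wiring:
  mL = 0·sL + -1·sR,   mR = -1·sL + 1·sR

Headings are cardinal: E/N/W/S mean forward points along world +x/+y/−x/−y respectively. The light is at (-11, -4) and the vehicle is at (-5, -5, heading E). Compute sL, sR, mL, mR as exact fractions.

8/13 40/73 -40/73 -64/949

left sensor world pos  = (-3, -3); dL² = 65
right sensor world pos = (-3, -7); dR² = 73
sL = 40/65 = 8/13
sR = 40/73 = 40/73
mL = 0·sL + -1·sR = -40/73
mR = -1·sL + 1·sR = -64/949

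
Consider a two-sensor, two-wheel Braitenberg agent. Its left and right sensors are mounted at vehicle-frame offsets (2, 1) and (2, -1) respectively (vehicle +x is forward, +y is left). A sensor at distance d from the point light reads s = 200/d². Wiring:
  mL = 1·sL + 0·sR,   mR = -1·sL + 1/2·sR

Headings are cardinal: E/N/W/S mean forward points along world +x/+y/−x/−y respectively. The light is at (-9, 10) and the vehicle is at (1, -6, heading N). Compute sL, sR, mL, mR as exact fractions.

200/277 200/317 200/277 -35700/87809

left sensor world pos  = (0, -4); dL² = 277
right sensor world pos = (2, -4); dR² = 317
sL = 200/277 = 200/277
sR = 200/317 = 200/317
mL = 1·sL + 0·sR = 200/277
mR = -1·sL + 1/2·sR = -35700/87809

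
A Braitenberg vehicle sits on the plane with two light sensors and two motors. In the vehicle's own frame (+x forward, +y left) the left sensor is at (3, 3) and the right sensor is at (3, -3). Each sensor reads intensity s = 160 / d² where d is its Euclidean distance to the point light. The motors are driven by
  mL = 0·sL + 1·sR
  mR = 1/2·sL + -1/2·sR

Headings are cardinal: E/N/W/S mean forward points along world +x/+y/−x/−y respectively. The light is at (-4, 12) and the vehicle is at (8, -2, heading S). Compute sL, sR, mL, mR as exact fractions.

left sensor world pos  = (11, -5); dL² = 514
right sensor world pos = (5, -5); dR² = 370
sL = 160/514 = 80/257
sR = 160/370 = 16/37
mL = 0·sL + 1·sR = 16/37
mR = 1/2·sL + -1/2·sR = -576/9509

80/257 16/37 16/37 -576/9509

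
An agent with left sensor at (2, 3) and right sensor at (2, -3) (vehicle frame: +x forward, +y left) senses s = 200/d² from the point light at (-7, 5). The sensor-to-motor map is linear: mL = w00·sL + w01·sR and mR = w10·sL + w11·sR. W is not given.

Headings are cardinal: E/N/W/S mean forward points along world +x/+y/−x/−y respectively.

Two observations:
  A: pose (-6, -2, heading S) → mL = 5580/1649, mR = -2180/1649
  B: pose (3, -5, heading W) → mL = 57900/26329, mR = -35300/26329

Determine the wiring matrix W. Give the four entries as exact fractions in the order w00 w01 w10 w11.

obs A: pose=(-6,-2,S) → sL=200/97, sR=40/17, mL=5580/1649, mR=-2180/1649
obs B: pose=(3,-5,W) → sL=200/233, sR=200/113, mL=57900/26329, mR=-35300/26329
sensor matrix S = [[200/97, 40/17], [200/233, 200/113]]; det S = 70752000/43416521
solve [mL_A; mL_B] = S·[w00; w01] and [mR_A; mR_B] = S·[w10; w11]:
  w00 = 1/2, w01 = 1, w10 = 1/2, w11 = -1

1/2 1 1/2 -1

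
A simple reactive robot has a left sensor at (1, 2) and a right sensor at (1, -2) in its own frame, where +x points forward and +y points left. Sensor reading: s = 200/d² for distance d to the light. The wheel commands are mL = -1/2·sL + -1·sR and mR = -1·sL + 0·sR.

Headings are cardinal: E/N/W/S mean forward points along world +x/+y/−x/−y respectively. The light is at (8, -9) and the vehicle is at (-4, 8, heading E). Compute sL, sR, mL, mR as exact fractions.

left sensor world pos  = (-3, 10); dL² = 482
right sensor world pos = (-3, 6); dR² = 346
sL = 200/482 = 100/241
sR = 200/346 = 100/173
mL = -1/2·sL + -1·sR = -32750/41693
mR = -1·sL + 0·sR = -100/241

100/241 100/173 -32750/41693 -100/241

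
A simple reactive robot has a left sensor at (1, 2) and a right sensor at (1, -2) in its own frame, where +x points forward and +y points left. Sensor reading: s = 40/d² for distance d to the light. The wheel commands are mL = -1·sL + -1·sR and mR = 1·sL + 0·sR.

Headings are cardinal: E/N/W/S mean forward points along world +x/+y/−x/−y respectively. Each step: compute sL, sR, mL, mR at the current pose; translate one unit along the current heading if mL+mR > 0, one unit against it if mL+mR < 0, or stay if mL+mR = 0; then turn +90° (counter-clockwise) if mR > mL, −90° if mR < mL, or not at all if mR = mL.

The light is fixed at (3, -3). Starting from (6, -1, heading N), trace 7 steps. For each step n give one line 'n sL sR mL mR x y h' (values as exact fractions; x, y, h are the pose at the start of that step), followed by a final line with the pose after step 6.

0 4 20/17 -88/17 4 6 -1 N
1 8 40/13 -144/13 8 6 -2 W
2 10/9 10 -100/9 10/9 7 -2 S
3 40/41 8/5 -528/205 40/41 7 -1 E
4 4 20/17 -88/17 4 6 -1 N
5 8 40/13 -144/13 8 6 -2 W
6 10/9 10 -100/9 10/9 7 -2 S
final 7 -1 E

n=0: pose=(6,-1,N); sL=4, sR=20/17; mL=-88/17, mR=4; mL+mR=-20/17 → advance -1; mR−mL=156/17 → turn +1·90°
n=1: pose=(6,-2,W); sL=8, sR=40/13; mL=-144/13, mR=8; mL+mR=-40/13 → advance -1; mR−mL=248/13 → turn +1·90°
n=2: pose=(7,-2,S); sL=10/9, sR=10; mL=-100/9, mR=10/9; mL+mR=-10 → advance -1; mR−mL=110/9 → turn +1·90°
n=3: pose=(7,-1,E); sL=40/41, sR=8/5; mL=-528/205, mR=40/41; mL+mR=-8/5 → advance -1; mR−mL=728/205 → turn +1·90°
n=4: pose=(6,-1,N); sL=4, sR=20/17; mL=-88/17, mR=4; mL+mR=-20/17 → advance -1; mR−mL=156/17 → turn +1·90°
n=5: pose=(6,-2,W); sL=8, sR=40/13; mL=-144/13, mR=8; mL+mR=-40/13 → advance -1; mR−mL=248/13 → turn +1·90°
n=6: pose=(7,-2,S); sL=10/9, sR=10; mL=-100/9, mR=10/9; mL+mR=-10 → advance -1; mR−mL=110/9 → turn +1·90°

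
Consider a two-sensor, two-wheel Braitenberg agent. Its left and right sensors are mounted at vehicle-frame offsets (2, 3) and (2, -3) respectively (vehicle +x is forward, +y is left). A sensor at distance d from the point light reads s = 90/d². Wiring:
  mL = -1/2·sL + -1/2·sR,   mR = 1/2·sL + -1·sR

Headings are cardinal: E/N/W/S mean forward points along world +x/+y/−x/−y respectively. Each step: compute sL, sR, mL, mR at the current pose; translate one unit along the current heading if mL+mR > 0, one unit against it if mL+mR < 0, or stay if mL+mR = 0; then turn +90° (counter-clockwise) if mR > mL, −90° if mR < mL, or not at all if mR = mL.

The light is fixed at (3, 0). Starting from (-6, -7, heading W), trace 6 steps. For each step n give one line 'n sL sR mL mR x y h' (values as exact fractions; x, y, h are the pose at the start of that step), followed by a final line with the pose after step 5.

0 90/221 90/137 -16110/30277 -13725/30277 -6 -7 W
1 45/53 45/101 -3465/5353 -225/10706 -5 -7 S
2 2 10/13 -18/13 3/13 -5 -6 E
3 9/16 45/26 -477/416 -603/416 -6 -6 N
4 18/13 90/149 -1926/1937 171/1937 -6 -7 E
5 45/97 45/37 -3015/3589 -7065/7178 -7 -7 N
final -7 -8 E

n=0: pose=(-6,-7,W); sL=90/221, sR=90/137; mL=-16110/30277, mR=-13725/30277; mL+mR=-135/137 → advance -1; mR−mL=2385/30277 → turn +1·90°
n=1: pose=(-5,-7,S); sL=45/53, sR=45/101; mL=-3465/5353, mR=-225/10706; mL+mR=-135/202 → advance -1; mR−mL=6705/10706 → turn +1·90°
n=2: pose=(-5,-6,E); sL=2, sR=10/13; mL=-18/13, mR=3/13; mL+mR=-15/13 → advance -1; mR−mL=21/13 → turn +1·90°
n=3: pose=(-6,-6,N); sL=9/16, sR=45/26; mL=-477/416, mR=-603/416; mL+mR=-135/52 → advance -1; mR−mL=-63/208 → turn -1·90°
n=4: pose=(-6,-7,E); sL=18/13, sR=90/149; mL=-1926/1937, mR=171/1937; mL+mR=-135/149 → advance -1; mR−mL=2097/1937 → turn +1·90°
n=5: pose=(-7,-7,N); sL=45/97, sR=45/37; mL=-3015/3589, mR=-7065/7178; mL+mR=-135/74 → advance -1; mR−mL=-1035/7178 → turn -1·90°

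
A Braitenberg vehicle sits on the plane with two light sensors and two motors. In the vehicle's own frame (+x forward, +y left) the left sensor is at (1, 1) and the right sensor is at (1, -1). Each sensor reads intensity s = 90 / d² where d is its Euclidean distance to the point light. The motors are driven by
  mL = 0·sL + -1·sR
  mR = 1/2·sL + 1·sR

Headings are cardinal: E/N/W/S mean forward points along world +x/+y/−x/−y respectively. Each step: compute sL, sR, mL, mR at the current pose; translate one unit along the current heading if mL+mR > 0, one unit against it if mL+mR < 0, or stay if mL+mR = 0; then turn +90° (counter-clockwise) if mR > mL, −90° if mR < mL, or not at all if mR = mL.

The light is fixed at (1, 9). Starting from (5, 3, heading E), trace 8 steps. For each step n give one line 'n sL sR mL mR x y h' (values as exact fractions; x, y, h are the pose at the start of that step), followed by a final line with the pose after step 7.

n=0: pose=(5,3,E); sL=9/5, sR=45/37; mL=-45/37, mR=783/370; mL+mR=9/10 → advance +1; mR−mL=1233/370 → turn +1·90°
n=1: pose=(6,3,N); sL=90/41, sR=90/61; mL=-90/61, mR=6435/2501; mL+mR=45/41 → advance +1; mR−mL=10125/2501 → turn +1·90°
n=2: pose=(6,4,W); sL=45/26, sR=45/16; mL=-45/16, mR=765/208; mL+mR=45/52 → advance +1; mR−mL=675/104 → turn +1·90°
n=3: pose=(5,4,S); sL=90/61, sR=2; mL=-2, mR=167/61; mL+mR=45/61 → advance +1; mR−mL=289/61 → turn +1·90°
n=4: pose=(5,3,E); sL=9/5, sR=45/37; mL=-45/37, mR=783/370; mL+mR=9/10 → advance +1; mR−mL=1233/370 → turn +1·90°
n=5: pose=(6,3,N); sL=90/41, sR=90/61; mL=-90/61, mR=6435/2501; mL+mR=45/41 → advance +1; mR−mL=10125/2501 → turn +1·90°
n=6: pose=(6,4,W); sL=45/26, sR=45/16; mL=-45/16, mR=765/208; mL+mR=45/52 → advance +1; mR−mL=675/104 → turn +1·90°
n=7: pose=(5,4,S); sL=90/61, sR=2; mL=-2, mR=167/61; mL+mR=45/61 → advance +1; mR−mL=289/61 → turn +1·90°

0 9/5 45/37 -45/37 783/370 5 3 E
1 90/41 90/61 -90/61 6435/2501 6 3 N
2 45/26 45/16 -45/16 765/208 6 4 W
3 90/61 2 -2 167/61 5 4 S
4 9/5 45/37 -45/37 783/370 5 3 E
5 90/41 90/61 -90/61 6435/2501 6 3 N
6 45/26 45/16 -45/16 765/208 6 4 W
7 90/61 2 -2 167/61 5 4 S
final 5 3 E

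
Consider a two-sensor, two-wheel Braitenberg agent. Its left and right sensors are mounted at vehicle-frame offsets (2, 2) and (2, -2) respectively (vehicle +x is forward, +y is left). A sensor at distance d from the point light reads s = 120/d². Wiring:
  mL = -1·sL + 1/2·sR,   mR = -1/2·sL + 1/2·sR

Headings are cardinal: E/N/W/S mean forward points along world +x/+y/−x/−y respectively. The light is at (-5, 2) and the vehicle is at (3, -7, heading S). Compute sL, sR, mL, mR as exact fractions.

left sensor world pos  = (5, -9); dL² = 221
right sensor world pos = (1, -9); dR² = 157
sL = 120/221 = 120/221
sR = 120/157 = 120/157
mL = -1·sL + 1/2·sR = -5580/34697
mR = -1/2·sL + 1/2·sR = 3840/34697

120/221 120/157 -5580/34697 3840/34697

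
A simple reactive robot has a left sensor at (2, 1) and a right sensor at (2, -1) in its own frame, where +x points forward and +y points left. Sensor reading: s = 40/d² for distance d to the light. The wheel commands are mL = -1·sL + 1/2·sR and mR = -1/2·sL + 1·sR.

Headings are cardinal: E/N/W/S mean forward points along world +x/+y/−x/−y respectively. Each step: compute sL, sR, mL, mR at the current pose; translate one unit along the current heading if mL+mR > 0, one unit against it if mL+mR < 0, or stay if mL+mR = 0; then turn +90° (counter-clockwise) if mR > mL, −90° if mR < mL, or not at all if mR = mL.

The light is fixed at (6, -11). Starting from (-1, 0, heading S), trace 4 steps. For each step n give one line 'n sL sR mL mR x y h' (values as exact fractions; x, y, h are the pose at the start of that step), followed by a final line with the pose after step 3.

0 40/117 8/29 -692/3393 356/3393 -1 0 S
1 20/97 20/73 -490/7081 1210/7081 -1 1 E
2 8/49 40/221 -788/10829 1076/10829 0 1 N
3 5/26 2/13 -3/26 3/52 0 2 W
final 1 2 S

n=0: pose=(-1,0,S); sL=40/117, sR=8/29; mL=-692/3393, mR=356/3393; mL+mR=-112/1131 → advance -1; mR−mL=1048/3393 → turn +1·90°
n=1: pose=(-1,1,E); sL=20/97, sR=20/73; mL=-490/7081, mR=1210/7081; mL+mR=720/7081 → advance +1; mR−mL=1700/7081 → turn +1·90°
n=2: pose=(0,1,N); sL=8/49, sR=40/221; mL=-788/10829, mR=1076/10829; mL+mR=288/10829 → advance +1; mR−mL=1864/10829 → turn +1·90°
n=3: pose=(0,2,W); sL=5/26, sR=2/13; mL=-3/26, mR=3/52; mL+mR=-3/52 → advance -1; mR−mL=9/52 → turn +1·90°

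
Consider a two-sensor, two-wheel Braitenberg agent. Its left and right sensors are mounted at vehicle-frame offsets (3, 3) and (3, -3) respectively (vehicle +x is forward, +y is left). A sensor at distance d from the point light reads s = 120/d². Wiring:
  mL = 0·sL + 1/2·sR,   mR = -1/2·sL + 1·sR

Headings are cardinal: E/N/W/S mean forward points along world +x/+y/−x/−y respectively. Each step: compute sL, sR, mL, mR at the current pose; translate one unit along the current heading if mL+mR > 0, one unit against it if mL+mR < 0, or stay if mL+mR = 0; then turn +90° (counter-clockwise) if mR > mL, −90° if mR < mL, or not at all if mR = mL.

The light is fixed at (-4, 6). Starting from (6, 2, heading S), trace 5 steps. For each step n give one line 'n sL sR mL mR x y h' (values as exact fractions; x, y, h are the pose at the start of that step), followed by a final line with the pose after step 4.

n=0: pose=(6,2,S); sL=60/109, sR=60/49; mL=30/49, mR=5070/5341; mL+mR=8340/5341 → advance +1; mR−mL=1800/5341 → turn +1·90°
n=1: pose=(6,1,E); sL=120/173, sR=120/233; mL=60/233, mR=6780/40309; mL+mR=17160/40309 → advance +1; mR−mL=-3600/40309 → turn -1·90°
n=2: pose=(7,1,S); sL=6/13, sR=15/16; mL=15/32, mR=147/208; mL+mR=489/416 → advance +1; mR−mL=99/416 → turn +1·90°
n=3: pose=(7,0,E); sL=24/41, sR=120/277; mL=60/277, mR=1596/11357; mL+mR=4056/11357 → advance +1; mR−mL=-864/11357 → turn -1·90°
n=4: pose=(8,0,S); sL=20/51, sR=20/27; mL=10/27, mR=250/459; mL+mR=140/153 → advance +1; mR−mL=80/459 → turn +1·90°

0 60/109 60/49 30/49 5070/5341 6 2 S
1 120/173 120/233 60/233 6780/40309 6 1 E
2 6/13 15/16 15/32 147/208 7 1 S
3 24/41 120/277 60/277 1596/11357 7 0 E
4 20/51 20/27 10/27 250/459 8 0 S
final 8 -1 E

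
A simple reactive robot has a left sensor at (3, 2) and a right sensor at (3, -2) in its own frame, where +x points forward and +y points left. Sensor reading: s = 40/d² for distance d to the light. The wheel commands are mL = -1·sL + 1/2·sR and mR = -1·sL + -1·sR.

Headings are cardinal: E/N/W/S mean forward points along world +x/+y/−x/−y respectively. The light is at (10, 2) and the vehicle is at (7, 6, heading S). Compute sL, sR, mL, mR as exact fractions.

left sensor world pos  = (9, 3); dL² = 2
right sensor world pos = (5, 3); dR² = 26
sL = 40/2 = 20
sR = 40/26 = 20/13
mL = -1·sL + 1/2·sR = -250/13
mR = -1·sL + -1·sR = -280/13

20 20/13 -250/13 -280/13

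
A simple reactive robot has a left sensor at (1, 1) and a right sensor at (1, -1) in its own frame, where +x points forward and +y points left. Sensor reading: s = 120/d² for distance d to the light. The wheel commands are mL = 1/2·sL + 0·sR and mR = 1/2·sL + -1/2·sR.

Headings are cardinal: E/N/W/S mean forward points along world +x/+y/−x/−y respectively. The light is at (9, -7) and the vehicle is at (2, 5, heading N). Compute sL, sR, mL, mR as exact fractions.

left sensor world pos  = (1, 6); dL² = 233
right sensor world pos = (3, 6); dR² = 205
sL = 120/233 = 120/233
sR = 120/205 = 24/41
mL = 1/2·sL + 0·sR = 60/233
mR = 1/2·sL + -1/2·sR = -336/9553

120/233 24/41 60/233 -336/9553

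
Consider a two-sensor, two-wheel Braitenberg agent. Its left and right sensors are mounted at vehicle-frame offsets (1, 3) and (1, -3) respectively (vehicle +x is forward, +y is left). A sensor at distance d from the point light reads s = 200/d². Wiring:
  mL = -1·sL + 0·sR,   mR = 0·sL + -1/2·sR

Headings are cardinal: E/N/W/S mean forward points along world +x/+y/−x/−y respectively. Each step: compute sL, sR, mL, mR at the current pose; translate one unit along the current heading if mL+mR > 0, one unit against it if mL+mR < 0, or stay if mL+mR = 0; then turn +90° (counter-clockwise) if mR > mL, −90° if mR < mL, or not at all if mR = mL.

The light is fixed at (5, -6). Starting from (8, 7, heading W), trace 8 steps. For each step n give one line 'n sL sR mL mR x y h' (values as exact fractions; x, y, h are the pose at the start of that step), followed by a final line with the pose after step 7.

n=0: pose=(8,7,W); sL=25/13, sR=10/13; mL=-25/13, mR=-5/13; mL+mR=-30/13 → advance -1; mR−mL=20/13 → turn +1·90°
n=1: pose=(9,7,S); sL=200/193, sR=40/29; mL=-200/193, mR=-20/29; mL+mR=-9660/5597 → advance -1; mR−mL=1940/5597 → turn +1·90°
n=2: pose=(9,8,E); sL=100/157, sR=100/73; mL=-100/157, mR=-50/73; mL+mR=-15150/11461 → advance -1; mR−mL=-550/11461 → turn -1·90°
n=3: pose=(8,8,S); sL=40/41, sR=200/169; mL=-40/41, mR=-100/169; mL+mR=-10860/6929 → advance -1; mR−mL=2660/6929 → turn +1·90°
n=4: pose=(8,9,E); sL=10/17, sR=5/4; mL=-10/17, mR=-5/8; mL+mR=-165/136 → advance -1; mR−mL=-5/136 → turn -1·90°
n=5: pose=(7,9,S); sL=200/221, sR=200/197; mL=-200/221, mR=-100/197; mL+mR=-61500/43537 → advance -1; mR−mL=17300/43537 → turn +1·90°
n=6: pose=(7,10,E); sL=20/37, sR=100/89; mL=-20/37, mR=-50/89; mL+mR=-3630/3293 → advance -1; mR−mL=-70/3293 → turn -1·90°
n=7: pose=(6,10,S); sL=200/241, sR=200/229; mL=-200/241, mR=-100/229; mL+mR=-69900/55189 → advance -1; mR−mL=21700/55189 → turn +1·90°

0 25/13 10/13 -25/13 -5/13 8 7 W
1 200/193 40/29 -200/193 -20/29 9 7 S
2 100/157 100/73 -100/157 -50/73 9 8 E
3 40/41 200/169 -40/41 -100/169 8 8 S
4 10/17 5/4 -10/17 -5/8 8 9 E
5 200/221 200/197 -200/221 -100/197 7 9 S
6 20/37 100/89 -20/37 -50/89 7 10 E
7 200/241 200/229 -200/241 -100/229 6 10 S
final 6 11 E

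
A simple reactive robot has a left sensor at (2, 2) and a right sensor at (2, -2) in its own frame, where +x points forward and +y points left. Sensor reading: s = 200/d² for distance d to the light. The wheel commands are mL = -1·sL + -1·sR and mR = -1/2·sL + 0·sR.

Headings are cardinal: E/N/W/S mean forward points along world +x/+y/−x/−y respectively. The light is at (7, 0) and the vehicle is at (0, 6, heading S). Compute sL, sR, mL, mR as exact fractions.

200/41 200/97 -27600/3977 -100/41

left sensor world pos  = (2, 4); dL² = 41
right sensor world pos = (-2, 4); dR² = 97
sL = 200/41 = 200/41
sR = 200/97 = 200/97
mL = -1·sL + -1·sR = -27600/3977
mR = -1/2·sL + 0·sR = -100/41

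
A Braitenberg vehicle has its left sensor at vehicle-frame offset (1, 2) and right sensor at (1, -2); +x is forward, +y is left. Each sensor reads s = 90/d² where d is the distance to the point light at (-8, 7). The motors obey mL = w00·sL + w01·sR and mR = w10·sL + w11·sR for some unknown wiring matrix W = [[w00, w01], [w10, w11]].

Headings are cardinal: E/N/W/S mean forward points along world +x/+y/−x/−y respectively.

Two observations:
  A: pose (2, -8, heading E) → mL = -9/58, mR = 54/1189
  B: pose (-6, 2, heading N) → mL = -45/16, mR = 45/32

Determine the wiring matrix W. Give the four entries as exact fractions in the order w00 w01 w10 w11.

-1/2 0 1/2 -1/2

obs A: pose=(2,-8,E) → sL=9/29, sR=9/41, mL=-9/58, mR=54/1189
obs B: pose=(-6,2,N) → sL=45/8, sR=45/16, mL=-45/16, mR=45/32
sensor matrix S = [[9/29, 9/41], [45/8, 45/16]]; det S = -6885/19024
solve [mL_A; mL_B] = S·[w00; w01] and [mR_A; mR_B] = S·[w10; w11]:
  w00 = -1/2, w01 = 0, w10 = 1/2, w11 = -1/2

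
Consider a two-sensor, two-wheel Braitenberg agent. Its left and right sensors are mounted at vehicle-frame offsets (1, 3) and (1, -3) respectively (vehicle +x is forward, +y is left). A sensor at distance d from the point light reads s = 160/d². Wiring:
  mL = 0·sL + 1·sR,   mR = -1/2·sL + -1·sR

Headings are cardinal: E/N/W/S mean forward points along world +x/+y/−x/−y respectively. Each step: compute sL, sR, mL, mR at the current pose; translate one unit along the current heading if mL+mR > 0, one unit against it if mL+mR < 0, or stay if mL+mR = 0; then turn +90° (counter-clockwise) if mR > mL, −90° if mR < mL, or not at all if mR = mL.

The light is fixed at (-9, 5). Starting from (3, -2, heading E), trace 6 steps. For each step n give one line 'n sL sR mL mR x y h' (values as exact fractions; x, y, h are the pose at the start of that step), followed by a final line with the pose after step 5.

0 32/37 160/269 160/269 -10224/9953 3 -2 E
1 8/13 5/4 5/4 -81/52 2 -2 S
2 160/181 160/109 160/109 -37680/19729 2 -1 W
3 80/53 16/25 16/25 -1848/1325 3 -1 N
4 32/37 160/269 160/269 -10224/9953 3 -2 E
5 8/13 5/4 5/4 -81/52 2 -2 S
final 2 -1 W

n=0: pose=(3,-2,E); sL=32/37, sR=160/269; mL=160/269, mR=-10224/9953; mL+mR=-16/37 → advance -1; mR−mL=-16144/9953 → turn -1·90°
n=1: pose=(2,-2,S); sL=8/13, sR=5/4; mL=5/4, mR=-81/52; mL+mR=-4/13 → advance -1; mR−mL=-73/26 → turn -1·90°
n=2: pose=(2,-1,W); sL=160/181, sR=160/109; mL=160/109, mR=-37680/19729; mL+mR=-80/181 → advance -1; mR−mL=-66640/19729 → turn -1·90°
n=3: pose=(3,-1,N); sL=80/53, sR=16/25; mL=16/25, mR=-1848/1325; mL+mR=-40/53 → advance -1; mR−mL=-2696/1325 → turn -1·90°
n=4: pose=(3,-2,E); sL=32/37, sR=160/269; mL=160/269, mR=-10224/9953; mL+mR=-16/37 → advance -1; mR−mL=-16144/9953 → turn -1·90°
n=5: pose=(2,-2,S); sL=8/13, sR=5/4; mL=5/4, mR=-81/52; mL+mR=-4/13 → advance -1; mR−mL=-73/26 → turn -1·90°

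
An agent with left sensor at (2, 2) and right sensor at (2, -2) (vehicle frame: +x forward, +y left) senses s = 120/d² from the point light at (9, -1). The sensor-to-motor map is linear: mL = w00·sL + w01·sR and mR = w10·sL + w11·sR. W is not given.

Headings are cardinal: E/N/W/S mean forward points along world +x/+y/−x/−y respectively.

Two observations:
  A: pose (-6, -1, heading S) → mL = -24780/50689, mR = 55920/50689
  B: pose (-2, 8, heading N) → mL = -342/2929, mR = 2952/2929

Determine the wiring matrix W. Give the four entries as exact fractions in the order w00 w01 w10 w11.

obs A: pose=(-6,-1,S) → sL=120/173, sR=120/293, mL=-24780/50689, mR=55920/50689
obs B: pose=(-2,8,N) → sL=12/29, sR=60/101, mL=-342/2929, mR=2952/2929
sensor matrix S = [[120/173, 120/293], [12/29, 60/101]]; det S = 36017280/148468081
solve [mL_A; mL_B] = S·[w00; w01] and [mR_A; mR_B] = S·[w10; w11]:
  w00 = -1, w01 = 1/2, w10 = 1, w11 = 1

-1 1/2 1 1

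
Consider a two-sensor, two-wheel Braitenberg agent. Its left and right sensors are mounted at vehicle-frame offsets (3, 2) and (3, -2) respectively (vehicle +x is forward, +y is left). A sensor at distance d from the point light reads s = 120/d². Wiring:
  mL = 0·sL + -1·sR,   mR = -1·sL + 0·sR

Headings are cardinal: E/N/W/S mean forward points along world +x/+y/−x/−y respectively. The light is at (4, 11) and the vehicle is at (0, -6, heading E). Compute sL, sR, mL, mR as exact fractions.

60/113 60/181 -60/181 -60/113

left sensor world pos  = (3, -4); dL² = 226
right sensor world pos = (3, -8); dR² = 362
sL = 120/226 = 60/113
sR = 120/362 = 60/181
mL = 0·sL + -1·sR = -60/181
mR = -1·sL + 0·sR = -60/113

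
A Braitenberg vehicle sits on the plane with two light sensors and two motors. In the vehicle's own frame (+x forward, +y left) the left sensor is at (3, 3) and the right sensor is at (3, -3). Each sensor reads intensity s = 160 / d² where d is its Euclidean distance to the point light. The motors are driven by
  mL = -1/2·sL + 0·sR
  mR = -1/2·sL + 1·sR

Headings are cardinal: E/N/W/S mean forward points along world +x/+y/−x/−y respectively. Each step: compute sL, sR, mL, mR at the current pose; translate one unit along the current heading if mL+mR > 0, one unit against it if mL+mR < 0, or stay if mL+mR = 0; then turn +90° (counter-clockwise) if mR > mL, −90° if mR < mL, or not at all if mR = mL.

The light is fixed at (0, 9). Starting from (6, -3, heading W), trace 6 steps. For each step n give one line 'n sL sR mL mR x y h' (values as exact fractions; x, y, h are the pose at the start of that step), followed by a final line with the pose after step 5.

0 80/117 16/9 -40/117 56/39 6 -3 W
1 160/289 160/229 -80/289 27920/66181 5 -3 S
2 40/41 1/2 -20/41 1/82 5 -4 E
3 160/101 160/149 -80/101 4240/15049 4 -4 N
4 16/29 80/61 -8/29 1832/1769 4 -5 W
5 32/65 160/289 -16/65 5776/18785 3 -5 S
final 3 -6 E

n=0: pose=(6,-3,W); sL=80/117, sR=16/9; mL=-40/117, mR=56/39; mL+mR=128/117 → advance +1; mR−mL=16/9 → turn +1·90°
n=1: pose=(5,-3,S); sL=160/289, sR=160/229; mL=-80/289, mR=27920/66181; mL+mR=9600/66181 → advance +1; mR−mL=160/229 → turn +1·90°
n=2: pose=(5,-4,E); sL=40/41, sR=1/2; mL=-20/41, mR=1/82; mL+mR=-39/82 → advance -1; mR−mL=1/2 → turn +1·90°
n=3: pose=(4,-4,N); sL=160/101, sR=160/149; mL=-80/101, mR=4240/15049; mL+mR=-7680/15049 → advance -1; mR−mL=160/149 → turn +1·90°
n=4: pose=(4,-5,W); sL=16/29, sR=80/61; mL=-8/29, mR=1832/1769; mL+mR=1344/1769 → advance +1; mR−mL=80/61 → turn +1·90°
n=5: pose=(3,-5,S); sL=32/65, sR=160/289; mL=-16/65, mR=5776/18785; mL+mR=1152/18785 → advance +1; mR−mL=160/289 → turn +1·90°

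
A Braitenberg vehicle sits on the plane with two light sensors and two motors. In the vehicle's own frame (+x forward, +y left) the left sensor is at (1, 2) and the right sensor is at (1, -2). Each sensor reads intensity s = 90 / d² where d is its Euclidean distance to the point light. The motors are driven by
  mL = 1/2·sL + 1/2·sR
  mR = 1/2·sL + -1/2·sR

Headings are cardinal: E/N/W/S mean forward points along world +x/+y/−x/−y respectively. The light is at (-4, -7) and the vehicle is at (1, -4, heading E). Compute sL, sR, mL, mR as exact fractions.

left sensor world pos  = (2, -2); dL² = 61
right sensor world pos = (2, -6); dR² = 37
sL = 90/61 = 90/61
sR = 90/37 = 90/37
mL = 1/2·sL + 1/2·sR = 4410/2257
mR = 1/2·sL + -1/2·sR = -1080/2257

90/61 90/37 4410/2257 -1080/2257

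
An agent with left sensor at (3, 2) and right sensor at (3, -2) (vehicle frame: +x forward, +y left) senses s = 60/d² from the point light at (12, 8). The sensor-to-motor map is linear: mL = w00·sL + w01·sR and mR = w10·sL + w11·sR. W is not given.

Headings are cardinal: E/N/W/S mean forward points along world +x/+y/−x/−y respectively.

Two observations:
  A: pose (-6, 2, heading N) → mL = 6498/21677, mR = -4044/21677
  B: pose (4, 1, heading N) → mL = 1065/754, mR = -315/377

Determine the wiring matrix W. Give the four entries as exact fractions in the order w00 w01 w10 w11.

obs A: pose=(-6,2,N) → sL=60/409, sR=12/53, mL=6498/21677, mR=-4044/21677
obs B: pose=(4,1,N) → sL=15/29, sR=15/13, mL=1065/754, mR=-315/377
sensor matrix S = [[60/409, 12/53], [15/29, 15/13]]; det S = 426240/8172229
solve [mL_A; mL_B] = S·[w00; w01] and [mR_A; mR_B] = S·[w10; w11]:
  w00 = 1/2, w01 = 1, w10 = -1/2, w11 = -1/2

1/2 1 -1/2 -1/2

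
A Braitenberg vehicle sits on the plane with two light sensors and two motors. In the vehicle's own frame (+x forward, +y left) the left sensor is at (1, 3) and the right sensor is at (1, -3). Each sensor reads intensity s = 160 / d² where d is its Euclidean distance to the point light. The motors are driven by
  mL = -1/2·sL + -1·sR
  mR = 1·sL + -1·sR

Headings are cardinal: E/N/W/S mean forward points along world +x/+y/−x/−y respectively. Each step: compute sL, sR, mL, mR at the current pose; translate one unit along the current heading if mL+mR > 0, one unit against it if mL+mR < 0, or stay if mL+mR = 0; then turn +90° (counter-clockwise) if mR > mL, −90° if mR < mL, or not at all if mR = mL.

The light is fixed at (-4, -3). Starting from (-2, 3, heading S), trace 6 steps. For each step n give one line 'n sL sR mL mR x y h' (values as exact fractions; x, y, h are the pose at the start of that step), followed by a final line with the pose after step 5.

n=0: pose=(-2,3,S); sL=16/5, sR=80/13; mL=-504/65, mR=-192/65; mL+mR=-696/65 → advance -1; mR−mL=24/5 → turn +1·90°
n=1: pose=(-2,4,E); sL=160/109, sR=32/5; mL=-3888/545, mR=-2688/545; mL+mR=-6576/545 → advance -1; mR−mL=240/109 → turn +1·90°
n=2: pose=(-3,4,N); sL=40/17, sR=2; mL=-54/17, mR=6/17; mL+mR=-48/17 → advance -1; mR−mL=60/17 → turn +1·90°
n=3: pose=(-3,3,W); sL=160/9, sR=160/81; mL=-880/81, mR=1280/81; mL+mR=400/81 → advance +1; mR−mL=80/3 → turn +1·90°
n=4: pose=(-4,3,S); sL=80/17, sR=80/17; mL=-120/17, mR=0; mL+mR=-120/17 → advance -1; mR−mL=120/17 → turn +1·90°
n=5: pose=(-4,4,E); sL=160/101, sR=160/17; mL=-17520/1717, mR=-13440/1717; mL+mR=-30960/1717 → advance -1; mR−mL=240/101 → turn +1·90°

0 16/5 80/13 -504/65 -192/65 -2 3 S
1 160/109 32/5 -3888/545 -2688/545 -2 4 E
2 40/17 2 -54/17 6/17 -3 4 N
3 160/9 160/81 -880/81 1280/81 -3 3 W
4 80/17 80/17 -120/17 0 -4 3 S
5 160/101 160/17 -17520/1717 -13440/1717 -4 4 E
final -5 4 N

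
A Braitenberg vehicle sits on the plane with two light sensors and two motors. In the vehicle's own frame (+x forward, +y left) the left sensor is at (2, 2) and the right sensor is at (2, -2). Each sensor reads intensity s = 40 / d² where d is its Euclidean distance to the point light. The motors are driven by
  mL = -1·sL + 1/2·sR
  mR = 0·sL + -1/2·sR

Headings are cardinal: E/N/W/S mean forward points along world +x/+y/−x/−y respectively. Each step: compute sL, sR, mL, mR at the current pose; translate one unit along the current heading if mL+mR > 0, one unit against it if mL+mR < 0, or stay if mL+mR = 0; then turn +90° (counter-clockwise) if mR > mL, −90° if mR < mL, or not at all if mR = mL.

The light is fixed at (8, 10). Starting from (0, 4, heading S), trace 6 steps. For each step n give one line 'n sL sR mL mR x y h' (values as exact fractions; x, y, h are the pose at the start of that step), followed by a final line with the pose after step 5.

0 2/5 10/41 -57/205 -5/41 0 4 S
1 8/9 8/17 -100/153 -4/17 0 5 E
2 4/13 20/29 14/377 -10/29 -1 5 N
3 8/13 40/113 -644/1469 -20/113 -1 4 E
4 1/4 1/2 0 -1/4 -2 4 N
5 40/89 8/29 -804/2581 -4/29 -2 3 E
final -3 3 N

n=0: pose=(0,4,S); sL=2/5, sR=10/41; mL=-57/205, mR=-5/41; mL+mR=-2/5 → advance -1; mR−mL=32/205 → turn +1·90°
n=1: pose=(0,5,E); sL=8/9, sR=8/17; mL=-100/153, mR=-4/17; mL+mR=-8/9 → advance -1; mR−mL=64/153 → turn +1·90°
n=2: pose=(-1,5,N); sL=4/13, sR=20/29; mL=14/377, mR=-10/29; mL+mR=-4/13 → advance -1; mR−mL=-144/377 → turn -1·90°
n=3: pose=(-1,4,E); sL=8/13, sR=40/113; mL=-644/1469, mR=-20/113; mL+mR=-8/13 → advance -1; mR−mL=384/1469 → turn +1·90°
n=4: pose=(-2,4,N); sL=1/4, sR=1/2; mL=0, mR=-1/4; mL+mR=-1/4 → advance -1; mR−mL=-1/4 → turn -1·90°
n=5: pose=(-2,3,E); sL=40/89, sR=8/29; mL=-804/2581, mR=-4/29; mL+mR=-40/89 → advance -1; mR−mL=448/2581 → turn +1·90°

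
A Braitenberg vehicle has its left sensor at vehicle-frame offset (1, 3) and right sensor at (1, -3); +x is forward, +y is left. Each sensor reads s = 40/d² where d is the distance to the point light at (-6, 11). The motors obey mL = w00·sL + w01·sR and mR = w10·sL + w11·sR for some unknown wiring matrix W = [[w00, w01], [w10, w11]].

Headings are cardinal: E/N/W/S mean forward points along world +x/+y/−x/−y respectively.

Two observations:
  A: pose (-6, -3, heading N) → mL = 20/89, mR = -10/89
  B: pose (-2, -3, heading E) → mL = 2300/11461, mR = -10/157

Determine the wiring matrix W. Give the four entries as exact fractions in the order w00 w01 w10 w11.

1/2 1/2 0 -1/2

obs A: pose=(-6,-3,N) → sL=20/89, sR=20/89, mL=20/89, mR=-10/89
obs B: pose=(-2,-3,E) → sL=20/73, sR=20/157, mL=2300/11461, mR=-10/157
sensor matrix S = [[20/89, 20/89], [20/73, 20/157]]; det S = -33600/1020029
solve [mL_A; mL_B] = S·[w00; w01] and [mR_A; mR_B] = S·[w10; w11]:
  w00 = 1/2, w01 = 1/2, w10 = 0, w11 = -1/2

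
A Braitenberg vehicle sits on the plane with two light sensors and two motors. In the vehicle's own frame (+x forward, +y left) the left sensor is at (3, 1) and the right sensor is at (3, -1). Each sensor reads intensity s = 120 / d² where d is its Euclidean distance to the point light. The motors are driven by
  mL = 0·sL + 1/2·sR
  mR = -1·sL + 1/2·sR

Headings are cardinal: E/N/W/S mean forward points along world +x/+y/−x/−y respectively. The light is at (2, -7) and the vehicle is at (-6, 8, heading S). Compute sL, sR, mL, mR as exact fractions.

120/193 8/15 4/15 -1028/2895

left sensor world pos  = (-5, 5); dL² = 193
right sensor world pos = (-7, 5); dR² = 225
sL = 120/193 = 120/193
sR = 120/225 = 8/15
mL = 0·sL + 1/2·sR = 4/15
mR = -1·sL + 1/2·sR = -1028/2895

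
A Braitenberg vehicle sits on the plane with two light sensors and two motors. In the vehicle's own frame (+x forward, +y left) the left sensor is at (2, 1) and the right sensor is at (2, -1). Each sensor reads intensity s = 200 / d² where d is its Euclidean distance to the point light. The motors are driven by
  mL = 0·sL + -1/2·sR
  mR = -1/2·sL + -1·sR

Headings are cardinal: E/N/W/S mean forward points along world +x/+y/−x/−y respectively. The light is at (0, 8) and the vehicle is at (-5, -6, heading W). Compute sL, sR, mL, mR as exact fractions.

100/137 100/109 -50/109 -19150/14933

left sensor world pos  = (-7, -7); dL² = 274
right sensor world pos = (-7, -5); dR² = 218
sL = 200/274 = 100/137
sR = 200/218 = 100/109
mL = 0·sL + -1/2·sR = -50/109
mR = -1/2·sL + -1·sR = -19150/14933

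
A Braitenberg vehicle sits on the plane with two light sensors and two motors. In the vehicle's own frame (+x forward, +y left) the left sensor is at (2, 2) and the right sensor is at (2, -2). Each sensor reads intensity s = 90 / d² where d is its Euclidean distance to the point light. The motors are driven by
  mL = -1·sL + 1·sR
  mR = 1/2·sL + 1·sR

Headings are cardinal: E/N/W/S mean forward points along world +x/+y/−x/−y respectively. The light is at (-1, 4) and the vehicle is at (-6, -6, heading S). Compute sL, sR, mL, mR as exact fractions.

10/17 90/193 -400/3281 2495/3281

left sensor world pos  = (-4, -8); dL² = 153
right sensor world pos = (-8, -8); dR² = 193
sL = 90/153 = 10/17
sR = 90/193 = 90/193
mL = -1·sL + 1·sR = -400/3281
mR = 1/2·sL + 1·sR = 2495/3281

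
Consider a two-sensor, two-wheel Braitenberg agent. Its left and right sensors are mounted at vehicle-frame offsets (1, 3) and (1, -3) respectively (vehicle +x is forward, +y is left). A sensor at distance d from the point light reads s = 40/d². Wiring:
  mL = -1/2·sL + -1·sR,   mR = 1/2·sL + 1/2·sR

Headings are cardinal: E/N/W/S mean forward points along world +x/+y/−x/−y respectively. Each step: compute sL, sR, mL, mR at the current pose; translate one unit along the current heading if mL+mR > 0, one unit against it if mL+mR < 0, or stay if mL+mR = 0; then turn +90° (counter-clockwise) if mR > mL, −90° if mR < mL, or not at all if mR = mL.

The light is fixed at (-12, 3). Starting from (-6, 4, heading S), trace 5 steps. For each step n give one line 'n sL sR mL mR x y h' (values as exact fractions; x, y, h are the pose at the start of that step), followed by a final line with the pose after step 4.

0 40/81 40/9 -380/81 200/81 -6 4 S
1 20/37 4/5 -198/185 124/185 -6 5 E
2 40/13 40/73 -1980/949 1720/949 -7 5 N
3 2 5/4 -9/4 13/8 -7 4 W
4 40/81 40/9 -380/81 200/81 -6 4 S
final -6 5 E

n=0: pose=(-6,4,S); sL=40/81, sR=40/9; mL=-380/81, mR=200/81; mL+mR=-20/9 → advance -1; mR−mL=580/81 → turn +1·90°
n=1: pose=(-6,5,E); sL=20/37, sR=4/5; mL=-198/185, mR=124/185; mL+mR=-2/5 → advance -1; mR−mL=322/185 → turn +1·90°
n=2: pose=(-7,5,N); sL=40/13, sR=40/73; mL=-1980/949, mR=1720/949; mL+mR=-20/73 → advance -1; mR−mL=3700/949 → turn +1·90°
n=3: pose=(-7,4,W); sL=2, sR=5/4; mL=-9/4, mR=13/8; mL+mR=-5/8 → advance -1; mR−mL=31/8 → turn +1·90°
n=4: pose=(-6,4,S); sL=40/81, sR=40/9; mL=-380/81, mR=200/81; mL+mR=-20/9 → advance -1; mR−mL=580/81 → turn +1·90°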